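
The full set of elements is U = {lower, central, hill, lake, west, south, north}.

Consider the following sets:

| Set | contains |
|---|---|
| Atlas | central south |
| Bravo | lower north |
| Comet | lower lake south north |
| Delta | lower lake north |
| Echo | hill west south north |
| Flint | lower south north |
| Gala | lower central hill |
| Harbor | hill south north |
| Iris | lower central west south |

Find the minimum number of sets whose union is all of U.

3

Delta and Gala and Iris together: Delta ∪ Gala ∪ Iris = {lower, central, hill, lake, west, south, north} — every element is covered.
No 2 of the 9 sets cover everything (all 36 combinations miss at least one element), so 3 is optimal.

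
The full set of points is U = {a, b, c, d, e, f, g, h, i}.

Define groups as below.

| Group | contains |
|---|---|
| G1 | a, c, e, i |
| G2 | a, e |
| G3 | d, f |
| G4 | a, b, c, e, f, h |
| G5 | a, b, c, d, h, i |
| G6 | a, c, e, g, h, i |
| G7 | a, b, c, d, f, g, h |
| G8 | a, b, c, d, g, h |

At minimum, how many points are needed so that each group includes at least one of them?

T = {a, f} meets every group (each contains at least one member of T), and |T| = 2.
The groups G1, G3 are pairwise disjoint, so any hitting set needs a separate point for each — at least 2. Hence 2 is optimal.

2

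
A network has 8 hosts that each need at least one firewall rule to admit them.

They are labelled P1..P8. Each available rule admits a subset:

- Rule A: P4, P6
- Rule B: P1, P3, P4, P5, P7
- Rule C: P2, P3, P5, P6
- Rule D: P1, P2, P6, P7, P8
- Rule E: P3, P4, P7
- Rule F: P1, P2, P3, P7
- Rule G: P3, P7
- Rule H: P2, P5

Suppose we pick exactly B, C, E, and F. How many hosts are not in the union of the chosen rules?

Union of B, C, E, F = {P1, P2, P3, P4, P5, P6, P7}.
Not covered: P8 — 1 host.

1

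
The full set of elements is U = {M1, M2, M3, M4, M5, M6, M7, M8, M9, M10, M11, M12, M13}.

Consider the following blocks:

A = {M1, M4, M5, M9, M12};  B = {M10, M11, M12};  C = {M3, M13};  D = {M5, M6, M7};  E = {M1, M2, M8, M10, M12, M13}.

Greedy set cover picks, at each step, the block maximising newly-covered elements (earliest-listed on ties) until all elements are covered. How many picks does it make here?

Greedy: pick E (covers 6 new) → pick A (covers 3 new) → pick D (covers 2 new) → pick B (covers 1 new) → pick C (covers 1 new). Total picks: 5.

5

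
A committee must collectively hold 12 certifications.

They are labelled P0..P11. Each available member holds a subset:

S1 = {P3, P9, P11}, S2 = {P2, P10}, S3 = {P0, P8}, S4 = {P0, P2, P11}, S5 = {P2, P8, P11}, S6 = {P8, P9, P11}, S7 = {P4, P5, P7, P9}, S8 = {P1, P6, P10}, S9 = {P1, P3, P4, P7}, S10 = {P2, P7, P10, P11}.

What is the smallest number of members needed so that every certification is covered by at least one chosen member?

Take {S1, S3, S5, S7, S8}. Their union is {P0, P1, P2, P3, P4, P5, P6, P7, P8, P9, P10, P11}, which is all 12 certifications.
No 4 of the 10 members cover everything (all 210 combinations miss at least one certification), so 5 is optimal.

5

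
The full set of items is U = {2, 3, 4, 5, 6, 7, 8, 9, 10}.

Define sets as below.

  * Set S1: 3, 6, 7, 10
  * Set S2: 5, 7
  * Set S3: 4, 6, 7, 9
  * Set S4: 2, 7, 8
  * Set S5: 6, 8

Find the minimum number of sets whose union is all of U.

4

S1 and S2 and S3 and S4 together: S1 ∪ S2 ∪ S3 ∪ S4 = {2, 3, 4, 5, 6, 7, 8, 9, 10} — every item is covered.
Only S1 contains 3, so S1 is forced; the remaining 5 items need at least 3 more sets (each remaining set adds at most 2) — so at least 4 sets are needed, and 4 is optimal.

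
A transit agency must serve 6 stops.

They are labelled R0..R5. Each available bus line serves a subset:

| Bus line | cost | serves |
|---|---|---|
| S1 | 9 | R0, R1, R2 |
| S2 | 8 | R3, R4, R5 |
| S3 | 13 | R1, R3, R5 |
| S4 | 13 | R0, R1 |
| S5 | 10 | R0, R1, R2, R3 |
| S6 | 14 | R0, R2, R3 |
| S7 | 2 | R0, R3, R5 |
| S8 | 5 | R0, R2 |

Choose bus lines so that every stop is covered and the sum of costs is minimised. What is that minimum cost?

S1, S2 together cover every stop (S1 ∪ S2 = {R0, R1, R2, R3, R4, R5}); total cost 9 + 8 = 17.
The greedy pick S7, S1, S2 costs 19; no covering selection beats 17.

17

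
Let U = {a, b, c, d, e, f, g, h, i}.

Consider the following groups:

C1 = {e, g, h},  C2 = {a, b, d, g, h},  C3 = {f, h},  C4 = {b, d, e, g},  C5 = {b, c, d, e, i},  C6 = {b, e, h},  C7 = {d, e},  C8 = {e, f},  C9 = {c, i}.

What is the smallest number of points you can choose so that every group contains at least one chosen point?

3

The 3 points {c, e, h} hit every group.
The groups C3, C7, C9 are pairwise disjoint, so any hitting set needs a separate point for each — at least 3. Hence 3 is optimal.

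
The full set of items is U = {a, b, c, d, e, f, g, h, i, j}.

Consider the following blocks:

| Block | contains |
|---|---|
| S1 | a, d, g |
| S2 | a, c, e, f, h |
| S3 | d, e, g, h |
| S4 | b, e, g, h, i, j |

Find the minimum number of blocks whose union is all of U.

S1 and S2 and S4 together: S1 ∪ S2 ∪ S4 = {a, b, c, d, e, f, g, h, i, j} — every item is covered.
Only S4 contains b, so S4 is forced; the remaining 4 items need at least 2 more blocks (each remaining block adds at most 3) — so at least 3 blocks are needed, and 3 is optimal.

3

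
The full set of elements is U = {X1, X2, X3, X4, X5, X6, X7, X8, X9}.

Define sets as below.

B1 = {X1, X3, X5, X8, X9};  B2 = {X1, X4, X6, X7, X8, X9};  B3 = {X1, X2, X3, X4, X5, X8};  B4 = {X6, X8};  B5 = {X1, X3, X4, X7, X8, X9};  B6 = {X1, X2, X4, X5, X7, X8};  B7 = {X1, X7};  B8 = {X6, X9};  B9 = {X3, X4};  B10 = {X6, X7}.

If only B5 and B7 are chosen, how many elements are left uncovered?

Union of B5, B7 = {X1, X3, X4, X7, X8, X9}.
Not covered: X2, X5, X6 — 3 elements.

3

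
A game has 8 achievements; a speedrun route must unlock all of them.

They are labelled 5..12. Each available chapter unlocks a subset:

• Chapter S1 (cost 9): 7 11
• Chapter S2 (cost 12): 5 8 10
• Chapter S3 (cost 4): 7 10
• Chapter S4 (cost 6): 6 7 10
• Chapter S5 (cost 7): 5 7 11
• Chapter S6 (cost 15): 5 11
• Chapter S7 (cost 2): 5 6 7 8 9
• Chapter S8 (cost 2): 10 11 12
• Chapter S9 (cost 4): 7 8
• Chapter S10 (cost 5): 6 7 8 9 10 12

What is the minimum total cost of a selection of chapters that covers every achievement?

S7, S8 together cover every achievement (S7 ∪ S8 = {5, 6, 7, 8, 9, 10, 11, 12}); total cost 2 + 2 = 4.
No covering selection has total cost below 4.

4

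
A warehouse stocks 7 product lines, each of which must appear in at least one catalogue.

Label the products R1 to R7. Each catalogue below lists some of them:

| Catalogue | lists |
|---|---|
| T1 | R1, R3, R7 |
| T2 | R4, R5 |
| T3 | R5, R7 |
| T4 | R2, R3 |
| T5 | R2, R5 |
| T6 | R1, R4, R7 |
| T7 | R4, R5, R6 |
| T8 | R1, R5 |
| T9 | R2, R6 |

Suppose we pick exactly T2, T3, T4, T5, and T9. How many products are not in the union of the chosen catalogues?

1

Union of T2, T3, T4, T5, T9 = {R2, R3, R4, R5, R6, R7}.
Not covered: R1 — 1 product.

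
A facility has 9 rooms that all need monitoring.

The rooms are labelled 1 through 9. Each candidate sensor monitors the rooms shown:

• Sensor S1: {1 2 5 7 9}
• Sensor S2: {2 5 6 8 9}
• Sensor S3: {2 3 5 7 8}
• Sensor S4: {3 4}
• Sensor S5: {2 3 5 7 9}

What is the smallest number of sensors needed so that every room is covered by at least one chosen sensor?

3

S1 and S2 and S4 together: S1 ∪ S2 ∪ S4 = {1, 2, 3, 4, 5, 6, 7, 8, 9} — every room is covered.
Only S1 contains 1, so S1 is forced; the remaining 4 rooms need at least 2 more sensors (each remaining sensor adds at most 2) — so at least 3 sensors are needed, and 3 is optimal.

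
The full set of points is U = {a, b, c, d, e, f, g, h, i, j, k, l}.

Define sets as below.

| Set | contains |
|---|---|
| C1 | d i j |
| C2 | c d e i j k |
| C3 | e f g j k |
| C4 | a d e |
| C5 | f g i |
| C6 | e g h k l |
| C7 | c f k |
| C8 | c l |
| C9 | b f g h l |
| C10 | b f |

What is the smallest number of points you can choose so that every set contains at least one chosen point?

The 3 points {d, f, l} hit every set.
The sets C1, C8, C10 are pairwise disjoint, so any hitting set needs a separate point for each — at least 3. Hence 3 is optimal.

3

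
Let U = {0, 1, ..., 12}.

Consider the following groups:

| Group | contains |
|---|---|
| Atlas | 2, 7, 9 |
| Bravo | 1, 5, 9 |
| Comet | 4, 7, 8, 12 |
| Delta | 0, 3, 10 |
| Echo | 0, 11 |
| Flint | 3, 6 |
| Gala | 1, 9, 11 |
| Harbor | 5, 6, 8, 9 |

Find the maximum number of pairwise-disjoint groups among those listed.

4

Bravo, Comet, Echo, Flint are pairwise disjoint (Bravo={1,5,9}; Comet={4,7,8,12}; Echo={0,11}; Flint={3,6}).
Every remaining group overlaps one of these, and no 5 of the listed groups are pairwise disjoint, so 4 is the maximum.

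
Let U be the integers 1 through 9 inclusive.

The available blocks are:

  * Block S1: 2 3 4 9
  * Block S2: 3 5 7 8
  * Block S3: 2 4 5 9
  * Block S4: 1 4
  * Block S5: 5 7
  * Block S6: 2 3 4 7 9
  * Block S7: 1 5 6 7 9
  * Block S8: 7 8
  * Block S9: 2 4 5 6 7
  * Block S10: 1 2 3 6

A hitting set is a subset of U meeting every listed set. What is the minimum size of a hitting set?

3

H = {1, 7, 9} meets every block (each contains at least one member of H), and |H| = 3.
No choice of 2 elements meets every block, so 3 is the minimum.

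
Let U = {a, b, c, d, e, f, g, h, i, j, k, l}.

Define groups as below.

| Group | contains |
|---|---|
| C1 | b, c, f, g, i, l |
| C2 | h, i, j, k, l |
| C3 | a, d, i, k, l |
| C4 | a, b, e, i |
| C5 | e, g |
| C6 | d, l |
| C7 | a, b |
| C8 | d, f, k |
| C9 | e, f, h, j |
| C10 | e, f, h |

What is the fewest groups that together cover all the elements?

Take {C1, C3, C9}. Their union is {a, b, c, d, e, f, g, h, i, j, k, l}, which is all 12 elements.
Only C1 contains c, so C1 is forced; the remaining 6 elements need at least 2 more groups (each remaining group adds at most 3) — so at least 3 groups are needed, and 3 is optimal.

3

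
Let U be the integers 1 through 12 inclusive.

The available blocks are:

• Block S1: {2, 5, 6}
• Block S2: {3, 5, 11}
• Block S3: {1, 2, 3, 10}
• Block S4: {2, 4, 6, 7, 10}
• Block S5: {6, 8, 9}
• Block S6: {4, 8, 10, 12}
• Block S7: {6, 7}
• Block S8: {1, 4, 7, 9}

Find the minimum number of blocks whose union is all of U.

4

Take {S2, S4, S6, S8}. Their union is {1, 2, 3, 4, 5, 6, 7, 8, 9, 10, 11, 12}, which is all 12 items.
Only S6 contains 12, so S6 is forced; the remaining 8 items need at least 3 more blocks (each remaining block adds at most 3) — so at least 4 blocks are needed, and 4 is optimal.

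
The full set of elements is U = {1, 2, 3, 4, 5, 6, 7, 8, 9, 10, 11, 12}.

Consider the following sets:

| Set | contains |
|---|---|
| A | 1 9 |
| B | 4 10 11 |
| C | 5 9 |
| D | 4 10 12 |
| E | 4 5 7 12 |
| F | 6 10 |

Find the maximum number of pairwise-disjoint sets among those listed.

3

A, E, F are pairwise disjoint (A={1,9}; E={4,5,7,12}; F={6,10}).
Every remaining set overlaps one of these, and no 4 of the listed sets are pairwise disjoint, so 3 is the maximum.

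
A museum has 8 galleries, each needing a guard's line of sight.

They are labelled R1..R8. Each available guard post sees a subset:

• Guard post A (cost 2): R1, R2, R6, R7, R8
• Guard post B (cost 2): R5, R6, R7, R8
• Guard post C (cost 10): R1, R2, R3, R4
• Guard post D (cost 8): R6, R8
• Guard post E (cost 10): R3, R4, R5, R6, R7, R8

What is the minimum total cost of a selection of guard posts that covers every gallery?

A, E together cover every gallery (A ∪ E = {R1, R2, R3, R4, R5, R6, R7, R8}); total cost 2 + 10 = 12.
The greedy pick A, B, C costs 14; no covering selection beats 12.

12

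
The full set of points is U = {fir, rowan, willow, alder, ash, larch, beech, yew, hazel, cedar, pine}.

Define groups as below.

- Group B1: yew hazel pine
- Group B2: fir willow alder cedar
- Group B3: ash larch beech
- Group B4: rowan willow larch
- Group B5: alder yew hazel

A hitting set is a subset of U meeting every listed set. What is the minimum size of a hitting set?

3

The 3 points {willow, larch, yew} hit every group.
The groups B1, B2, B3 are pairwise disjoint, so any hitting set needs a separate point for each — at least 3. Hence 3 is optimal.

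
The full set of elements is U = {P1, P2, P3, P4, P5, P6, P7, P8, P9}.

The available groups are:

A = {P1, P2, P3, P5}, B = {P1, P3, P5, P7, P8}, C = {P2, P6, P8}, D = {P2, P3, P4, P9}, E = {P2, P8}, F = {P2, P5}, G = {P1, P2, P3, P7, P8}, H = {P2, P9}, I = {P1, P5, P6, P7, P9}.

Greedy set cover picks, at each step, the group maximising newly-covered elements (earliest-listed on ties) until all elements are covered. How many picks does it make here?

Greedy: pick B (covers 5 new) → pick D (covers 3 new) → pick C (covers 1 new). Total picks: 3.

3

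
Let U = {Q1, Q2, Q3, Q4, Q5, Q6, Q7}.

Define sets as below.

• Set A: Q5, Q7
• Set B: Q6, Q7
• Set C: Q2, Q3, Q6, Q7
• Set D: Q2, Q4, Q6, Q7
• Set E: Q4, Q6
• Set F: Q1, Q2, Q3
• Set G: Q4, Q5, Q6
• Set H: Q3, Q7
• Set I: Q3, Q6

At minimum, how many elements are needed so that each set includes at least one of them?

3

Take T = {Q1, Q6, Q7}. Each listed set contains at least one of these, so T is a hitting set of size 3.
The sets A, E, F are pairwise disjoint, so any hitting set needs a separate element for each — at least 3. Hence 3 is optimal.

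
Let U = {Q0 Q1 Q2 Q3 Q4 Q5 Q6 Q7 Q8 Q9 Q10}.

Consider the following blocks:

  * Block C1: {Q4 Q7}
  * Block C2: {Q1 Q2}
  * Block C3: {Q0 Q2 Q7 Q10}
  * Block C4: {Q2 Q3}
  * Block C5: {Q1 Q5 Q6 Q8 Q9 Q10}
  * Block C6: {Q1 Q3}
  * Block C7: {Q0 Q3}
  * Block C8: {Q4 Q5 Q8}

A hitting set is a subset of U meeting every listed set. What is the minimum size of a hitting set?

H = {Q1, Q3, Q5, Q7} meets every block (each contains at least one member of H), and |H| = 4.
No choice of 3 elements meets every block, so 4 is the minimum.

4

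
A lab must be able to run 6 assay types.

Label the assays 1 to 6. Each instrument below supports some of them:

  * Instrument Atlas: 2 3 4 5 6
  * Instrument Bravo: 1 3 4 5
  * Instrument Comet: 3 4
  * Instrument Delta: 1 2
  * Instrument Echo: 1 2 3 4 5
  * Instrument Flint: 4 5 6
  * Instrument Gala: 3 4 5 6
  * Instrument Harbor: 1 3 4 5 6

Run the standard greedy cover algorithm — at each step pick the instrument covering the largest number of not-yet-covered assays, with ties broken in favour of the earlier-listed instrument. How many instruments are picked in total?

Greedy: pick Atlas (covers 5 new) → pick Bravo (covers 1 new). Total picks: 2.

2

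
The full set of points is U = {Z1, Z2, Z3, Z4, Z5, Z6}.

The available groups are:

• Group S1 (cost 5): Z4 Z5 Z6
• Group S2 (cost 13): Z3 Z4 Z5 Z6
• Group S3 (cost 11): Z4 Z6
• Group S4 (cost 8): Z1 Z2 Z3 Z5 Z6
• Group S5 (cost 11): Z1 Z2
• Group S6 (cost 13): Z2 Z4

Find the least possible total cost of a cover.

S1, S4 together cover every point (S1 ∪ S4 = {Z1, Z2, Z3, Z4, Z5, Z6}); total cost 5 + 8 = 13.
No covering selection has total cost below 13.

13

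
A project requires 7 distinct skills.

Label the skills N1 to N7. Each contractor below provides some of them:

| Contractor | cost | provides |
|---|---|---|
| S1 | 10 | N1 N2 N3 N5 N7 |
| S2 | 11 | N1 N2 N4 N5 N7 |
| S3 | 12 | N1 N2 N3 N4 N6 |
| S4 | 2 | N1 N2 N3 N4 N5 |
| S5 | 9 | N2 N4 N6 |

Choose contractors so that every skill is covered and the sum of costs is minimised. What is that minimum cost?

S1, S5 together cover every skill (S1 ∪ S5 = {N1, N2, N3, N4, N5, N6, N7}); total cost 10 + 9 = 19.
The greedy pick S4, S5, S1 costs 21; no covering selection beats 19.

19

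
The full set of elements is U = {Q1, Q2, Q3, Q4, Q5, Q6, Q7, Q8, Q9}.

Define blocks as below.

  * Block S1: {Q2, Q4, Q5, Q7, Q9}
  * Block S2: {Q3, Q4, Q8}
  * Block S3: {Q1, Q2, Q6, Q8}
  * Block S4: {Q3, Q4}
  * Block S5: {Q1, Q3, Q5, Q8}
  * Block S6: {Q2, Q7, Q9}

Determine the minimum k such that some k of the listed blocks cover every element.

3

S1, S3, and S4 cover everything between them: the union {Q1, Q2, Q3, Q4, Q5, Q6, Q7, Q8, Q9} is all of U.
Only S3 contains Q6, so S3 is forced; the remaining 5 elements need at least 2 more blocks (each remaining block adds at most 4) — so at least 3 blocks are needed, and 3 is optimal.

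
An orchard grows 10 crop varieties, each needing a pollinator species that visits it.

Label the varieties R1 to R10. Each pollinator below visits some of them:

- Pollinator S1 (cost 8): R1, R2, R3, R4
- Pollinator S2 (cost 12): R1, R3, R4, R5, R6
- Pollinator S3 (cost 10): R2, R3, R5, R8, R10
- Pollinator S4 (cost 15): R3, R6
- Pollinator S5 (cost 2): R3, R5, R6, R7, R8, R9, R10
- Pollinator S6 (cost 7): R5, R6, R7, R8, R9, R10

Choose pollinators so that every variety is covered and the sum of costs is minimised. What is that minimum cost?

S1, S5 together cover every variety (S1 ∪ S5 = {R1, R2, R3, R4, R5, R6, R7, R8, R9, R10}); total cost 8 + 2 = 10.
No covering selection has total cost below 10.

10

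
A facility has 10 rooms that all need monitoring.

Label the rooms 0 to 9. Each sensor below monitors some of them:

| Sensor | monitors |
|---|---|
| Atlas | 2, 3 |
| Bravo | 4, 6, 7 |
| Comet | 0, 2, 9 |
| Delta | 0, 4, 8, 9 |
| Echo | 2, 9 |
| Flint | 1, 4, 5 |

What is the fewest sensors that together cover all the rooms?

4

Atlas and Bravo and Delta and Flint together: Atlas ∪ Bravo ∪ Delta ∪ Flint = {0, 1, 2, 3, 4, 5, 6, 7, 8, 9} — every room is covered.
Only Flint contains 1, so Flint is forced; the remaining 7 rooms need at least 3 more sensors (each remaining sensor adds at most 3) — so at least 4 sensors are needed, and 4 is optimal.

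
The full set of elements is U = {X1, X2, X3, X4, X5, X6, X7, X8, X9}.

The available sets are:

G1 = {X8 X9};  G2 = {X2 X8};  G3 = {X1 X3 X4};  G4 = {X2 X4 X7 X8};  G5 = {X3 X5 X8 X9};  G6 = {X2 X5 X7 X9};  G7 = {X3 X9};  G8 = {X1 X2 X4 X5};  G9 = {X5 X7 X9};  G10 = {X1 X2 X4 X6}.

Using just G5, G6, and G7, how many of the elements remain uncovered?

Union of G5, G6, G7 = {X2, X3, X5, X7, X8, X9}.
Not covered: X1, X4, X6 — 3 elements.

3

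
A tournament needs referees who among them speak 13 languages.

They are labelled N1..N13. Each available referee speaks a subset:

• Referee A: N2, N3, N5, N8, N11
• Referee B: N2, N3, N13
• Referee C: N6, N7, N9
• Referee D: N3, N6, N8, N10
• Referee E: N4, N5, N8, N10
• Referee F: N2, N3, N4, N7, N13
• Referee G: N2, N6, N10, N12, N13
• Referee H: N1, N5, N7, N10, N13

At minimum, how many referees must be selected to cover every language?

5

Take {A, C, E, G, H}. Their union is {N1, N2, N3, N4, N5, N6, N7, N8, N9, N10, N11, N12, N13}, which is all 13 languages.
No 4 of the 8 referees cover everything (all 70 combinations miss at least one language), so 5 is optimal.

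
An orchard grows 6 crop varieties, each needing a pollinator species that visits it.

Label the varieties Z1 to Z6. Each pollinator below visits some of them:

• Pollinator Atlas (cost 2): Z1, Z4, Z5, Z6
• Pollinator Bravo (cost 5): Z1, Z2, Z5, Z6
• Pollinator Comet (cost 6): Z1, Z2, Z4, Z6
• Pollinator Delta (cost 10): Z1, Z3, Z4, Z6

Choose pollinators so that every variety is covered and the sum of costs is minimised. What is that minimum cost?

15

Bravo, Delta together cover every variety (Bravo ∪ Delta = {Z1, Z2, Z3, Z4, Z5, Z6}); total cost 5 + 10 = 15.
The greedy pick Atlas, Bravo, Delta costs 17; no covering selection beats 15.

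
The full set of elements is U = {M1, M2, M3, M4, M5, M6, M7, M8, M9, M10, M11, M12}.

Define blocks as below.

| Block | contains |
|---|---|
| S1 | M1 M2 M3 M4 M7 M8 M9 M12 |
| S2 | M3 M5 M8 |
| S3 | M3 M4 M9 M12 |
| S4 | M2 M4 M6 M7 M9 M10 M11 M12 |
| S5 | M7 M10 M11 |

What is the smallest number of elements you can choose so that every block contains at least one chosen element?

2

Take H = {M3, M7}. Each listed block contains at least one of these, so H is a hitting set of size 2.
The blocks S2, S4 are pairwise disjoint, so any hitting set needs a separate element for each — at least 2. Hence 2 is optimal.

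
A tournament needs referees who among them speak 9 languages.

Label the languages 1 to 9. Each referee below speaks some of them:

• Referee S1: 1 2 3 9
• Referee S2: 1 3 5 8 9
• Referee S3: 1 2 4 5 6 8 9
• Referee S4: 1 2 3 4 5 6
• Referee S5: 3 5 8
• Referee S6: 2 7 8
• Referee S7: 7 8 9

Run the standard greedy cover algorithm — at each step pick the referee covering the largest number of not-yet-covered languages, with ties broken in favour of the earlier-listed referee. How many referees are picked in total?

Greedy: pick S3 (covers 7 new) → pick S1 (covers 1 new) → pick S6 (covers 1 new). Total picks: 3.
(The true minimum cover uses only 2 referees, so greedy is not optimal here.)

3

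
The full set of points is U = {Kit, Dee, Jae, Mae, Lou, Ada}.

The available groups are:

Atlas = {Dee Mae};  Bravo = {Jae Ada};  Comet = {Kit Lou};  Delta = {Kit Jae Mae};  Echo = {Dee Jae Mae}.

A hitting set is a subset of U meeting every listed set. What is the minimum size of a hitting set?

3

Take H = {Kit, Jae, Mae}. Each listed group contains at least one of these, so H is a hitting set of size 3.
The groups Atlas, Bravo, Comet are pairwise disjoint, so any hitting set needs a separate point for each — at least 3. Hence 3 is optimal.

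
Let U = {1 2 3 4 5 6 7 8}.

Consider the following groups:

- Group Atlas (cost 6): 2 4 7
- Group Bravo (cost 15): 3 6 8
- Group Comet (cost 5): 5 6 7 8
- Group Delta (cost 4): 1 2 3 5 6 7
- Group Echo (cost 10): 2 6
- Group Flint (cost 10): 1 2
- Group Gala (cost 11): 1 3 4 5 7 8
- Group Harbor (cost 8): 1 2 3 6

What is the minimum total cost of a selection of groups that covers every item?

Atlas, Comet, Delta together cover every item (Atlas ∪ Comet ∪ Delta = {1, 2, 3, 4, 5, 6, 7, 8}); total cost 6 + 5 + 4 = 15.
No covering selection has total cost below 15.

15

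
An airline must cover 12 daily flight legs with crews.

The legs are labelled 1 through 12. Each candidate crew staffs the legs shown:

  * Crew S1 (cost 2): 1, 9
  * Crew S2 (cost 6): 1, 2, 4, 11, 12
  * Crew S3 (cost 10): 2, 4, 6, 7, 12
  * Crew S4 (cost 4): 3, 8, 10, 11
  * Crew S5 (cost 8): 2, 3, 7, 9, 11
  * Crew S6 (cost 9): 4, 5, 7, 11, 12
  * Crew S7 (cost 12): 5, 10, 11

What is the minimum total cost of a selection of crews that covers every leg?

25

S1, S3, S4, S6 together cover every leg (S1 ∪ S3 ∪ S4 ∪ S6 = {1, 2, 3, 4, 5, 6, 7, 8, 9, 10, 11, 12}); total cost 2 + 10 + 4 + 9 = 25.
The greedy pick S1, S4, S2, S6, S3 costs 31; no covering selection beats 25.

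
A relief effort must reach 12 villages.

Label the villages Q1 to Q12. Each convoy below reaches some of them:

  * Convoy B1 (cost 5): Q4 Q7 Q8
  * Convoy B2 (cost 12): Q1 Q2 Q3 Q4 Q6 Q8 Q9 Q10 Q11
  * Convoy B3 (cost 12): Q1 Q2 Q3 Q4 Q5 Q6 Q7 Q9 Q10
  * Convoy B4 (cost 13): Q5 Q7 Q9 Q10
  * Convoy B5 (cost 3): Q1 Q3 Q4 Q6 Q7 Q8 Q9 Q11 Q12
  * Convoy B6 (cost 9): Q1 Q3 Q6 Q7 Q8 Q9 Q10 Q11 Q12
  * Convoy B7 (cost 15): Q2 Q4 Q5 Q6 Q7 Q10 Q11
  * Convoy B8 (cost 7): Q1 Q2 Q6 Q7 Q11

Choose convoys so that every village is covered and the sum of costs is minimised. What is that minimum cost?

B3, B5 together cover every village (B3 ∪ B5 = {Q1, Q2, Q3, Q4, Q5, Q6, Q7, Q8, Q9, Q10, Q11, Q12}); total cost 12 + 3 = 15.
No covering selection has total cost below 15.

15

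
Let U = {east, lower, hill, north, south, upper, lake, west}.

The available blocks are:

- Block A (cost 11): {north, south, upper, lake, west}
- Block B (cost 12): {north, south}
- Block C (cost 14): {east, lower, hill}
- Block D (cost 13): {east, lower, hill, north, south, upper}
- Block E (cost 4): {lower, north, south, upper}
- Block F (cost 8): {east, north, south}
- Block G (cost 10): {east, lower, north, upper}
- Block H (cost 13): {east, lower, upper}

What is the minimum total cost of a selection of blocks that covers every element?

24

A, D together cover every element (A ∪ D = {east, lower, hill, north, south, upper, lake, west}); total cost 11 + 13 = 24.
The greedy pick E, A, D costs 28; no covering selection beats 24.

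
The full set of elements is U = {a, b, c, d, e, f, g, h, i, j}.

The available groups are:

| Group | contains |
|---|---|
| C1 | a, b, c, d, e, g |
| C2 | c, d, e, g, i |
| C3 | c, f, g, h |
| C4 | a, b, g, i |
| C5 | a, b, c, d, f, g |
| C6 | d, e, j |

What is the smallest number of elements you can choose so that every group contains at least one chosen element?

2

The 2 elements {e, g} hit every group.
The groups C3, C6 are pairwise disjoint, so any hitting set needs a separate element for each — at least 2. Hence 2 is optimal.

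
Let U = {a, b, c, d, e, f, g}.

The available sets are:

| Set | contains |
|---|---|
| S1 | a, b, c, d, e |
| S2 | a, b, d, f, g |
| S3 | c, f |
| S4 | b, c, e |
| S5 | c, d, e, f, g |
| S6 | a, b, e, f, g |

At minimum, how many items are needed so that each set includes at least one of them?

Take H = {c, g}. Each listed set contains at least one of these, so H is a hitting set of size 2.
No single item lies in every set, so at least 2 are needed and 2 is optimal.

2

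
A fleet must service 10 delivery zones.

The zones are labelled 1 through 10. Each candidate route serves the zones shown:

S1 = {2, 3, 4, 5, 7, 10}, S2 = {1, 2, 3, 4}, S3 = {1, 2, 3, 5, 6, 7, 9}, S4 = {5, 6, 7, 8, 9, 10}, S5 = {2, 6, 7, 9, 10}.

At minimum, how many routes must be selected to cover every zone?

2

Take {S2, S4}. Their union is {1, 2, 3, 4, 5, 6, 7, 8, 9, 10}, which is all 10 zones.
No single route has all 10 zones (the largest, S3, has 7), so 2 is optimal.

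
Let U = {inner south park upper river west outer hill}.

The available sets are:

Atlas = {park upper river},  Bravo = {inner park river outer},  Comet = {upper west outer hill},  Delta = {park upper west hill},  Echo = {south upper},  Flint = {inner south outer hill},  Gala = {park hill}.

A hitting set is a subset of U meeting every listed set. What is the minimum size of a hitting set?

Take H = {park, upper, hill}. Each listed set contains at least one of these, so H is a hitting set of size 3.
No choice of 2 points meets every set, so 3 is the minimum.

3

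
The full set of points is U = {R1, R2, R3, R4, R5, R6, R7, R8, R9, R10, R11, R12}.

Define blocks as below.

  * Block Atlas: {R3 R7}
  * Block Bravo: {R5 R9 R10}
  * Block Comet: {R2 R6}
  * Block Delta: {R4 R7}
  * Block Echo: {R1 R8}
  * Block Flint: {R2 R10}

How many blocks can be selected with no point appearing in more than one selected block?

4

Bravo, Comet, Delta, Echo are pairwise disjoint (Bravo={R5,R9,R10}; Comet={R2,R6}; Delta={R4,R7}; Echo={R1,R8}).
Every remaining block overlaps one of these, and no 5 of the listed blocks are pairwise disjoint, so 4 is the maximum.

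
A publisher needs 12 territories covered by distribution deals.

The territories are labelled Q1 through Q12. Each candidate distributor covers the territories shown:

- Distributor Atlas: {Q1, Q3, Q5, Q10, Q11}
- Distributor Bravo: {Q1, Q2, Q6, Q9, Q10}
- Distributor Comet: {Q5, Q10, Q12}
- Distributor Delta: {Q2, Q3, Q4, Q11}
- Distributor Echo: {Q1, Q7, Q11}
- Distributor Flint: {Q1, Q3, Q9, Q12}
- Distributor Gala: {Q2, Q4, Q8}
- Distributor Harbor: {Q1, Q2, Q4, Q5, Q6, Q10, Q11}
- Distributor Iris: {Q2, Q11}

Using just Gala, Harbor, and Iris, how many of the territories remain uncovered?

4

Union of Gala, Harbor, Iris = {Q1, Q2, Q4, Q5, Q6, Q8, Q10, Q11}.
Not covered: Q3, Q7, Q9, Q12 — 4 territories.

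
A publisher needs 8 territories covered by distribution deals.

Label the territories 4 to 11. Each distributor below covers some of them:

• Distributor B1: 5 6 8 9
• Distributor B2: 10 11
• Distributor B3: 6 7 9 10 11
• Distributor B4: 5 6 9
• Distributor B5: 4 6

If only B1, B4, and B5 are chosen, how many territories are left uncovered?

3

Union of B1, B4, B5 = {4, 5, 6, 8, 9}.
Not covered: 7, 10, 11 — 3 territories.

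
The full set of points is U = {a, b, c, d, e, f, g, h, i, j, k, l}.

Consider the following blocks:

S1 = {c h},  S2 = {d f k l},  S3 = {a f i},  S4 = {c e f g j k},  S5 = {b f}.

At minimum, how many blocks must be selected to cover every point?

5

Take {S1, S2, S3, S4, S5}. Their union is {a, b, c, d, e, f, g, h, i, j, k, l}, which is all 12 points.
No 4 of the 5 blocks cover everything (all 5 combinations miss at least one point), so 5 is optimal.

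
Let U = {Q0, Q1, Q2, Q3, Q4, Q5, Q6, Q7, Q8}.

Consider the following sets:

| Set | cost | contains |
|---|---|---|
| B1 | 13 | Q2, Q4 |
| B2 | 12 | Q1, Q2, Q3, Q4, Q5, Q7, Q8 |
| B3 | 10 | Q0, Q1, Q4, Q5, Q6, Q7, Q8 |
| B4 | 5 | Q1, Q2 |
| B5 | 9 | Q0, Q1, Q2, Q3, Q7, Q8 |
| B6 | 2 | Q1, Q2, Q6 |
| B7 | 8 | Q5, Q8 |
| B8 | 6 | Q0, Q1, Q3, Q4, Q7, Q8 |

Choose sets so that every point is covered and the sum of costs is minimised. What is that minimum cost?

16

B6, B7, B8 together cover every point (B6 ∪ B7 ∪ B8 = {Q0, Q1, Q2, Q3, Q4, Q5, Q6, Q7, Q8}); total cost 2 + 8 + 6 = 16.
No covering selection has total cost below 16.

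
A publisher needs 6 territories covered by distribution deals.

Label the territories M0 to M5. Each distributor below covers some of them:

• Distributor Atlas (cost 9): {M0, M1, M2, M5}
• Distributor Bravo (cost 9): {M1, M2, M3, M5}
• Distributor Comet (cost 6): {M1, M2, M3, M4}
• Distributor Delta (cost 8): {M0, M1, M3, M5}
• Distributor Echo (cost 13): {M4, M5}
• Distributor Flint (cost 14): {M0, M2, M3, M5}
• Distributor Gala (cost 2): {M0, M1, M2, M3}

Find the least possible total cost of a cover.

14

Comet, Delta together cover every territory (Comet ∪ Delta = {M0, M1, M2, M3, M4, M5}); total cost 6 + 8 = 14.
The greedy pick Gala, Comet, Delta costs 16; no covering selection beats 14.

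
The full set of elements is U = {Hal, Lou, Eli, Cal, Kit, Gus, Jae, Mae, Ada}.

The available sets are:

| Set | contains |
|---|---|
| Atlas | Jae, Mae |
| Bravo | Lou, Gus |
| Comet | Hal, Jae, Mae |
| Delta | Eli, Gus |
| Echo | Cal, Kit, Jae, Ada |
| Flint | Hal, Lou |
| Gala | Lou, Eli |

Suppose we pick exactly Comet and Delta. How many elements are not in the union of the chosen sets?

Union of Comet, Delta = {Hal, Eli, Gus, Jae, Mae}.
Not covered: Lou, Cal, Kit, Ada — 4 elements.

4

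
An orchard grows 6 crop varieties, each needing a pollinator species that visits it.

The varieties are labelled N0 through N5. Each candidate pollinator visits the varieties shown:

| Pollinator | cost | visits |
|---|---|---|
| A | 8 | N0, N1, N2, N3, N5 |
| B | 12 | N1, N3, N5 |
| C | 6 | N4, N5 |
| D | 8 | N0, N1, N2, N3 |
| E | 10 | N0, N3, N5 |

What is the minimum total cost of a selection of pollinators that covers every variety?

14

A, C together cover every variety (A ∪ C = {N0, N1, N2, N3, N4, N5}); total cost 8 + 6 = 14.
No covering selection has total cost below 14.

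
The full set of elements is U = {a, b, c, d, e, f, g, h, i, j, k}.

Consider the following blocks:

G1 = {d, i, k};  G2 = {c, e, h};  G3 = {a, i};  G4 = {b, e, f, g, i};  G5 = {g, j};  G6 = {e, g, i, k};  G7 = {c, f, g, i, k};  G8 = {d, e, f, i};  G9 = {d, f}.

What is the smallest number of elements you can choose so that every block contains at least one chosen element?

T = {d, g, h, i} meets every block (each contains at least one member of T), and |T| = 4.
The blocks G2, G3, G5, G9 are pairwise disjoint, so any hitting set needs a separate element for each — at least 4. Hence 4 is optimal.

4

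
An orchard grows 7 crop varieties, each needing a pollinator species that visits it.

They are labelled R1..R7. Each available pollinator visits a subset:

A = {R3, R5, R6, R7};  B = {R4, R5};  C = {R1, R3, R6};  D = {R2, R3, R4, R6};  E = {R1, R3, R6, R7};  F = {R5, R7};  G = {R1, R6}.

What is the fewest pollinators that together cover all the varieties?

3

Take {A, D, G}. Their union is {R1, R2, R3, R4, R5, R6, R7}, which is all 7 varieties.
Only D contains R2, so D is forced; the remaining 3 varieties need at least 2 more pollinators (each remaining pollinator adds at most 2) — so at least 3 pollinators are needed, and 3 is optimal.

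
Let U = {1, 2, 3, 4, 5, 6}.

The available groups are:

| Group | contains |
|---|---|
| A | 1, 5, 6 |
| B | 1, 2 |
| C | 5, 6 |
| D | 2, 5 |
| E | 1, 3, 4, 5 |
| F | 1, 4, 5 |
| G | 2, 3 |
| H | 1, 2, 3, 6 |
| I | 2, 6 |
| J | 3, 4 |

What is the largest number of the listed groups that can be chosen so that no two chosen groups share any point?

B, C, J are pairwise disjoint (B={1,2}; C={5,6}; J={3,4}).
Every remaining group overlaps one of these, and no 4 of the listed groups are pairwise disjoint, so 3 is the maximum.

3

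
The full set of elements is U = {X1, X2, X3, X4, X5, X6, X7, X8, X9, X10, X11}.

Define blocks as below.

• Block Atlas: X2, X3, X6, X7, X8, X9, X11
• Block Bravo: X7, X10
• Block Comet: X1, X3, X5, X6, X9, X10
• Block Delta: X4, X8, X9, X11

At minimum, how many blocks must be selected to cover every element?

Atlas and Comet and Delta together: Atlas ∪ Comet ∪ Delta = {X1, X2, X3, X4, X5, X6, X7, X8, X9, X10, X11} — every element is covered.
Only Comet contains X1, so Comet is forced; the remaining 5 elements need at least 2 more blocks (each remaining block adds at most 4) — so at least 3 blocks are needed, and 3 is optimal.

3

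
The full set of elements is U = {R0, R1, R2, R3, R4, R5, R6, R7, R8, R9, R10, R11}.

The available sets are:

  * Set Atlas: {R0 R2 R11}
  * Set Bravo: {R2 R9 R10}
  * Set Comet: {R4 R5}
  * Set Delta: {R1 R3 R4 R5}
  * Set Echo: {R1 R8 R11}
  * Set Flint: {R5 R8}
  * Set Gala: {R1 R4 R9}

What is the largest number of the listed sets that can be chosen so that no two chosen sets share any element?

Atlas, Flint, Gala are pairwise disjoint (Atlas={R0,R2,R11}; Flint={R5,R8}; Gala={R1,R4,R9}).
Every remaining set overlaps one of these, and no 4 of the listed sets are pairwise disjoint, so 3 is the maximum.

3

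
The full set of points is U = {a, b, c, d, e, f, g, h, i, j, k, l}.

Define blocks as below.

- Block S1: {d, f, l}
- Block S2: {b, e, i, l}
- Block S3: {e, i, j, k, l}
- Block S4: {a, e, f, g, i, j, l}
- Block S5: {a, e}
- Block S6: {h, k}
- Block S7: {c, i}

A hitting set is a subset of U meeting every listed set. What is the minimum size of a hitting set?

4

T = {a, d, i, k} meets every block (each contains at least one member of T), and |T| = 4.
The blocks S1, S5, S6, S7 are pairwise disjoint, so any hitting set needs a separate point for each — at least 4. Hence 4 is optimal.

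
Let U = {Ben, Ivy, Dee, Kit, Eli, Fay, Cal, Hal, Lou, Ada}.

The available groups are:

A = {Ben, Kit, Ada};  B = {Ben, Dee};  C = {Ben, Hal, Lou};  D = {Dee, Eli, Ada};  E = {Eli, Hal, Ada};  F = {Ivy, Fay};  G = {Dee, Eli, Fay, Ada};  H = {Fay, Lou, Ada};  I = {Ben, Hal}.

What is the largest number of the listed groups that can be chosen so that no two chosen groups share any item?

D, F, I are pairwise disjoint (D={Dee,Eli,Ada}; F={Ivy,Fay}; I={Ben,Hal}).
Every remaining group overlaps one of these, and no 4 of the listed groups are pairwise disjoint, so 3 is the maximum.

3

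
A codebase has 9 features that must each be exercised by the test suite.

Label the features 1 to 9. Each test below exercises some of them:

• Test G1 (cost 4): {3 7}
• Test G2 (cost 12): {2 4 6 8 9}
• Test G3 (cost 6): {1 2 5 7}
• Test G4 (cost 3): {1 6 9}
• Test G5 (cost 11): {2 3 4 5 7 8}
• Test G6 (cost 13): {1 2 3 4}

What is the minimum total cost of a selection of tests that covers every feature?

14

G4, G5 together cover every feature (G4 ∪ G5 = {1, 2, 3, 4, 5, 6, 7, 8, 9}); total cost 3 + 11 = 14.
No covering selection has total cost below 14.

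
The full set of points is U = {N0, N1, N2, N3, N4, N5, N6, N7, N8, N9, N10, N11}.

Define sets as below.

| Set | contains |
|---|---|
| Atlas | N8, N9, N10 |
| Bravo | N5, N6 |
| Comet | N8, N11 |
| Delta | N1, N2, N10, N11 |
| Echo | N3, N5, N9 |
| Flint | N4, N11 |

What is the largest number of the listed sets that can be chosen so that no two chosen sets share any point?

3

Atlas, Bravo, Flint are pairwise disjoint (Atlas={N8,N9,N10}; Bravo={N5,N6}; Flint={N4,N11}).
Every remaining set overlaps one of these, and no 4 of the listed sets are pairwise disjoint, so 3 is the maximum.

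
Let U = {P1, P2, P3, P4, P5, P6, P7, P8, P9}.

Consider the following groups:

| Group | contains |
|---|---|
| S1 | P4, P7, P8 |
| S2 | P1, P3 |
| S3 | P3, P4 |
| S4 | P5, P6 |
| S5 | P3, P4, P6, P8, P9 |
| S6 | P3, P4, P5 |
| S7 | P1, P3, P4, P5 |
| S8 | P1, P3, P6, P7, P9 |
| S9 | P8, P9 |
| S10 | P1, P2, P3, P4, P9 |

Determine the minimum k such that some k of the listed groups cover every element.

3

S1 and S4 and S10 together: S1 ∪ S4 ∪ S10 = {P1, P2, P3, P4, P5, P6, P7, P8, P9} — every element is covered.
Only S10 contains P2, so S10 is forced; the remaining 4 elements need at least 2 more groups (each remaining group adds at most 2) — so at least 3 groups are needed, and 3 is optimal.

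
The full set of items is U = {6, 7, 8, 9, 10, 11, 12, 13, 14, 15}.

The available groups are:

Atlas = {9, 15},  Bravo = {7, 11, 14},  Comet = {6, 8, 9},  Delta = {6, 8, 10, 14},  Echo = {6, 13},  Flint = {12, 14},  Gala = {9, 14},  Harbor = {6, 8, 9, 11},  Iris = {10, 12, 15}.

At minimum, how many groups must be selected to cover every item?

4

Take {Bravo, Comet, Echo, Iris}. Their union is {6, 7, 8, 9, 10, 11, 12, 13, 14, 15}, which is all 10 items.
Only Bravo contains 7, so Bravo is forced; the remaining 7 items need at least 3 more groups (each remaining group adds at most 3) — so at least 4 groups are needed, and 4 is optimal.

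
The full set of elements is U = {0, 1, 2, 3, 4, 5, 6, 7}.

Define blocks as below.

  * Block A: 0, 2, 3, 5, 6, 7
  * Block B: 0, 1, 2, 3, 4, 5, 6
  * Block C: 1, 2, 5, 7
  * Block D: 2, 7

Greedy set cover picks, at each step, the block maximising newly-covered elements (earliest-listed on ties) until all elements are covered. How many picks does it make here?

2

Greedy: pick B (covers 7 new) → pick A (covers 1 new). Total picks: 2.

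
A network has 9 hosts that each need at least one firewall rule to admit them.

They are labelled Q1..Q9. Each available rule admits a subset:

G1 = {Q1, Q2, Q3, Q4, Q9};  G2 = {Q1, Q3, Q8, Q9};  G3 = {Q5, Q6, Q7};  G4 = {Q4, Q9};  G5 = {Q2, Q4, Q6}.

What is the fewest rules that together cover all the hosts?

3

G2 and G3 and G5 together: G2 ∪ G3 ∪ G5 = {Q1, Q2, Q3, Q4, Q5, Q6, Q7, Q8, Q9} — every host is covered.
Only G3 contains Q5, so G3 is forced; the remaining 6 hosts need at least 2 more rules (each remaining rule adds at most 5) — so at least 3 rules are needed, and 3 is optimal.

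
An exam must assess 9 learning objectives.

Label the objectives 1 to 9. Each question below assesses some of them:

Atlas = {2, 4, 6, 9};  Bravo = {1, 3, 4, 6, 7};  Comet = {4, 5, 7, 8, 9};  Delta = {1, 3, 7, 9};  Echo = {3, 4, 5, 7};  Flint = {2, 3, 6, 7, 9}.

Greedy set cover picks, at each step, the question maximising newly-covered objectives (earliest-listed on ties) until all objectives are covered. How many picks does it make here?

Greedy: pick Bravo (covers 5 new) → pick Comet (covers 3 new) → pick Atlas (covers 1 new). Total picks: 3.

3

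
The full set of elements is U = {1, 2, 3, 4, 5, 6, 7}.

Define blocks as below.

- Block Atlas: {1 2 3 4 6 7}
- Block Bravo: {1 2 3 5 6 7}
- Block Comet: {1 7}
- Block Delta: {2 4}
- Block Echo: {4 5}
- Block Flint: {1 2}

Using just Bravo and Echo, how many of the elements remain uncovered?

0

Union of Bravo, Echo = {1, 2, 3, 4, 5, 6, 7} — that's every element, so 0 are uncovered.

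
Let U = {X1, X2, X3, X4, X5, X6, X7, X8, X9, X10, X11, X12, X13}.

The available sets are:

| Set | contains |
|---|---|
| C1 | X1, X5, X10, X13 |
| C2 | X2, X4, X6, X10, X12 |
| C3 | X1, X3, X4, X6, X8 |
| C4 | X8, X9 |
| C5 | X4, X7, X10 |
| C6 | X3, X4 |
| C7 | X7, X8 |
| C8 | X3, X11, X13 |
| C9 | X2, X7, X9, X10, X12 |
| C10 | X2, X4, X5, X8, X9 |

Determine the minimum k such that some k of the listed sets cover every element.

Take {C3, C8, C9, C10}. Their union is {X1, X2, X3, X4, X5, X6, X7, X8, X9, X10, X11, X12, X13}, which is all 13 elements.
No 3 of the 10 sets cover everything (all 120 combinations miss at least one element), so 4 is optimal.

4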